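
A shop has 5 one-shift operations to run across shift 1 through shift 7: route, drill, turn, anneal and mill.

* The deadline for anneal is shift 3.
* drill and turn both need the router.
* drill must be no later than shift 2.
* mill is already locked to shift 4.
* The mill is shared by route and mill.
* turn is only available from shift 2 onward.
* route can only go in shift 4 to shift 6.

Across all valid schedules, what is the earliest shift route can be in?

Route is available from shift 4; route's own window allows nothing later than shift 6.
route at shift 5 is achievable: turn=shift 2, mill=shift 4, route=shift 5, drill=shift 1, anneal=shift 1.
Nothing earlier works — the conflict constraints rule out every shift before shift 5.

shift 5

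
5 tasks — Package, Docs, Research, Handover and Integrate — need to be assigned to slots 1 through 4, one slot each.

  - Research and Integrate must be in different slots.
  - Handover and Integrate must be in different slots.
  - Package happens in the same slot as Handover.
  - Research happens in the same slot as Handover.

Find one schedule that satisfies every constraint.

Research in 1, Docs in 1, Package in 1, Integrate in 2, Handover in 1

Checking: Research(1) != Integrate(2); Handover(1) != Integrate(2); Package = Handover = 1; Research = Handover = 1.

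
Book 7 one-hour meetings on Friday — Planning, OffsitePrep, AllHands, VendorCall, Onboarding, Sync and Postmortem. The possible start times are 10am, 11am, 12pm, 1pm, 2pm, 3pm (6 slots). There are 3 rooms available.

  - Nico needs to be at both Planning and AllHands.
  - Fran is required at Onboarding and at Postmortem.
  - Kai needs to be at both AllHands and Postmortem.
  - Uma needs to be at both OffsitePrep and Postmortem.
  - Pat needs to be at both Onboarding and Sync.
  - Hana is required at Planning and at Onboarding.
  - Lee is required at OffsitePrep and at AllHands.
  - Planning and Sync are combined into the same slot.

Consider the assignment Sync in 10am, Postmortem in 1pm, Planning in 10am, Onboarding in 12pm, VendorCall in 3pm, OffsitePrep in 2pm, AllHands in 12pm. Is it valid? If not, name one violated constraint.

Valid

Planning and Sync are combined into the same slot — holds.
There are 3 rooms available — holds.
Lee is required at OffsitePrep and at AllHands — holds.
Nico needs to be at both Planning and AllHands — holds.
Fran is required at Onboarding and at Postmortem — holds.
Uma needs to be at both OffsitePrep and Postmortem — holds.
Pat needs to be at both Onboarding and Sync — holds.
Hana is required at Planning and at Onboarding — holds.
Kai needs to be at both AllHands and Postmortem — holds.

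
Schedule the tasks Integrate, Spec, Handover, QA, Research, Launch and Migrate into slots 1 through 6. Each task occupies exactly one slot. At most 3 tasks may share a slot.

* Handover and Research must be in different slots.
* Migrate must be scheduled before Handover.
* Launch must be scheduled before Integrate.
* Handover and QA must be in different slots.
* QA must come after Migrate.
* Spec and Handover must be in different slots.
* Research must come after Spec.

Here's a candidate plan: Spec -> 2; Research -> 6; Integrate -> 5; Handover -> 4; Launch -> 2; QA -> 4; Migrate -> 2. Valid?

Handover and Research must be in different slots — holds.
Migrate must be scheduled before Handover — holds.
Research must come after Spec — holds.
Spec and Handover must be in different slots — holds.
Handover and QA must be in different slots — violated.
At most 3 tasks may share a slot — holds.
QA must come after Migrate — holds.
Launch must be scheduled before Integrate — holds.

No. Handover and QA must be in different slots is not satisfied.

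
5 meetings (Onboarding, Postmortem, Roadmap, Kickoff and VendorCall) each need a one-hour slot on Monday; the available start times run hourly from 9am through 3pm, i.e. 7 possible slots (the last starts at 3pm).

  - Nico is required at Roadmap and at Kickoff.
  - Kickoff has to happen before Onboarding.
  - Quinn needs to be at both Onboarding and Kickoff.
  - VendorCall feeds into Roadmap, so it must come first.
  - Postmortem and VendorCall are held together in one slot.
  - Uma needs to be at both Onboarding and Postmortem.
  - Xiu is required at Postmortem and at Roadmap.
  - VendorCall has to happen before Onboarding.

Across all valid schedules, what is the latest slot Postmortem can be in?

Postmortem must be in the same slot as VendorCall, which can't be after 2pm, so Postmortem is at most 2pm.
Postmortem at 2pm is achievable: Roadmap -> 3pm, Kickoff -> 9am, VendorCall -> 2pm, Postmortem -> 2pm, Onboarding -> 3pm.

2pm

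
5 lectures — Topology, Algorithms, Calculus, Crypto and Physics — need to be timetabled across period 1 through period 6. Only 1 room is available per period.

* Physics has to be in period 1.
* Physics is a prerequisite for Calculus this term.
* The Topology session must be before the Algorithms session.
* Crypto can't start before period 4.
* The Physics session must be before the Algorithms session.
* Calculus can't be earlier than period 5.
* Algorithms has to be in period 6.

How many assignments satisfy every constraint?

2

Enumerating: Algorithms -> period 6, Topology -> period 2, Calculus -> period 5, Physics -> period 1, Crypto -> period 4 | Topology in period 3, Crypto in period 4, Algorithms in period 6, Calculus in period 5, Physics in period 1.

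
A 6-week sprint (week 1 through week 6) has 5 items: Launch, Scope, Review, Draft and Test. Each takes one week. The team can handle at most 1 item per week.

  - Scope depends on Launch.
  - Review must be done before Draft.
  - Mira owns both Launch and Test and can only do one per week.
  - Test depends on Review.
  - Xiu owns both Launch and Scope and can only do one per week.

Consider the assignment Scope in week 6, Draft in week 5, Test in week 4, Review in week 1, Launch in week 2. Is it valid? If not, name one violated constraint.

Test depends on Review — holds.
The team can handle at most 1 item per week — holds.
Xiu owns both Launch and Scope and can only do one per week — holds.
Mira owns both Launch and Test and can only do one per week — holds.
Scope depends on Launch — holds.
Review must be done before Draft — holds.

Yes, all constraints hold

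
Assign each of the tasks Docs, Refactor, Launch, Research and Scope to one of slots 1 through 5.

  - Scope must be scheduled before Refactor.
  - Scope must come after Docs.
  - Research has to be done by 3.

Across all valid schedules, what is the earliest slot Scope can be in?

Precedence pushes Scope to at least 2; downstream work caps Scope at 4.
Scope at 2 is achievable: Docs -> 1, Launch -> 1, Research -> 1, Refactor -> 3, Scope -> 2.

2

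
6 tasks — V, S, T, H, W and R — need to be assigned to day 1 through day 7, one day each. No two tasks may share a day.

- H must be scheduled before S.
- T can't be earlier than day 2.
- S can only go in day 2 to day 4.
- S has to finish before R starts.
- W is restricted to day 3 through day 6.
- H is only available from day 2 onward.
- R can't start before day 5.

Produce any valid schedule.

R -> day 5, S -> day 3, T -> day 6, H -> day 2, W -> day 4, V -> day 1

Checking: S(day 3) before R(day 5); H(day 2) before S(day 3); R=day 5 in [day 5,day 7]; S=day 3 in [day 2,day 4]; W=day 4 in [day 3,day 6]; H=day 2 in [day 2,day 7]; T=day 6 in [day 2,day 7]; max 1 per day (cap 1).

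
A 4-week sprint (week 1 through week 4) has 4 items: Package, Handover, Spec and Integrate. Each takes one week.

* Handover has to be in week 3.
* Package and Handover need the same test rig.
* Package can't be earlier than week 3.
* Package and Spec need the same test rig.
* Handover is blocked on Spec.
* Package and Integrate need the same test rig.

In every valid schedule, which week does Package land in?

week 4

Package's window is week 3–week 4.
Handover is fixed at week 3, and Package can't share a week with Handover.
So Package must be week 4.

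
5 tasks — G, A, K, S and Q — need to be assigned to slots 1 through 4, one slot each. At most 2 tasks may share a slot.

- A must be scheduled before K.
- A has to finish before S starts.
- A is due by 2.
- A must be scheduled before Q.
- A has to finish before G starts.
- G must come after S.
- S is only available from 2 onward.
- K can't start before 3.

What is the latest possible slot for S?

3

S is available from 2; downstream work caps S at 3.
S at 3 is achievable: Q -> 2, S -> 3, G -> 4, A -> 1, K -> 3.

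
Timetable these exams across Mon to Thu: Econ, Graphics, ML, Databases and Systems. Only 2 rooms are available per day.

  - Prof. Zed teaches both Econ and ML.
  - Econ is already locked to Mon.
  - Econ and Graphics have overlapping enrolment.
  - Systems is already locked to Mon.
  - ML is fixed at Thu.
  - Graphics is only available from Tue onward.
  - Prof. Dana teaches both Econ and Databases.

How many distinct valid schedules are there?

Splitting on Graphics: it can be Tue (3), Wed (3), Thu (2). Listing each branch's schedules as (Econ, ML, Databases, Systems):
Graphics=Tue: (Mon,Thu,Tue,Mon) (Mon,Thu,Wed,Mon) (Mon,Thu,Thu,Mon) — 3.
Graphics=Wed: (Mon,Thu,Tue,Mon) (Mon,Thu,Wed,Mon) (Mon,Thu,Thu,Mon) — 3.
Graphics=Thu: (Mon,Thu,Tue,Mon) (Mon,Thu,Wed,Mon) — 2.
Summing: 3 + 3 + 2 = 8.

8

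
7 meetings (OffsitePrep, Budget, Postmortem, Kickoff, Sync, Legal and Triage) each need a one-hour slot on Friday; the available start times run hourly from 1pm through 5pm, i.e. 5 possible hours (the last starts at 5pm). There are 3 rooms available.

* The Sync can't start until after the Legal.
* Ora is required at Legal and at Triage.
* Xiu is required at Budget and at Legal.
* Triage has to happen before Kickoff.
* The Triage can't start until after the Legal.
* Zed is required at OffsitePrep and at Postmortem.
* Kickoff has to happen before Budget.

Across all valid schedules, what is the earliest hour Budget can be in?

Precedence pushes Budget to at least 4pm.
Budget at 4pm is achievable: Triage=2pm; OffsitePrep=1pm; Budget=4pm; Kickoff=3pm; Sync=2pm; Postmortem=2pm; Legal=1pm.

4pm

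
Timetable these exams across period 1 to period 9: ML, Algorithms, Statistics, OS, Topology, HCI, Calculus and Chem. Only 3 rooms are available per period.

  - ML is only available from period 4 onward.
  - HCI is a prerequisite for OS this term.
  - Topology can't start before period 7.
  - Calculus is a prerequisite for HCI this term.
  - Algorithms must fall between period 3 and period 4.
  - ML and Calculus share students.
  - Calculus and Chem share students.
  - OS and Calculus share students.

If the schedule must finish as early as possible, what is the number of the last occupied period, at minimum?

The precedence chain requires at least 3 distinct periods.
With at most 3 per period and 8 exams, at least 3 periods are needed.
Topology can't be placed before period 7, so the schedule must run through at least period 7.
7 works (last occupied period: period 7): for example HCI -> period 2; Statistics -> period 1; Algorithms -> period 3; OS -> period 3; Topology -> period 7; ML -> period 4; Chem -> period 2; Calculus -> period 1.

period 7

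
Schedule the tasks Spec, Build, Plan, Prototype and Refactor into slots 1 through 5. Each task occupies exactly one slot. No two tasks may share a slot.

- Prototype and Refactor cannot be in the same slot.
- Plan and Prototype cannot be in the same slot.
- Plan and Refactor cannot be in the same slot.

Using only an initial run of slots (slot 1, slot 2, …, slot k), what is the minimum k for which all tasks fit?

5

With at most 1 per slot and 5 tasks, at least 5 slots are needed.
5 works (last occupied slot: 5): for example Prototype -> 4; Spec -> 1; Build -> 2; Plan -> 3; Refactor -> 5.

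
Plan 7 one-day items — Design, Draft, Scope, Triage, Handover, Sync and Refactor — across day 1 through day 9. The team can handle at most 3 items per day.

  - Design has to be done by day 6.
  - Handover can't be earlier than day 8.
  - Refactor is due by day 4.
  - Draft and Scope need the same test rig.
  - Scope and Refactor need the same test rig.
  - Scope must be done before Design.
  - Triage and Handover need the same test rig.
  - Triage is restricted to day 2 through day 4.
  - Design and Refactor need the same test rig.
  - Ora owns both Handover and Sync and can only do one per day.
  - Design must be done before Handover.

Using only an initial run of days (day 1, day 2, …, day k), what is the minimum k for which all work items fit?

The precedence chain requires at least 3 distinct days.
With at most 3 per day and 7 work items, at least 3 days are needed.
Handover can't be placed before day 8, so the schedule must run through at least day 8.
8 works (last occupied day: day 8): for example Handover=day 8, Sync=day 1, Triage=day 2, Draft=day 1, Refactor=day 1, Design=day 3, Scope=day 2.

8 days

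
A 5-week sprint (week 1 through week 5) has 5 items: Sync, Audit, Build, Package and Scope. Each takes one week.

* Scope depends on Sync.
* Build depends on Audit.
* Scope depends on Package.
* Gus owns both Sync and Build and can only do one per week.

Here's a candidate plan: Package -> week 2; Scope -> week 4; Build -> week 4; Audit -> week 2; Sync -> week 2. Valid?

Valid

Scope depends on Sync — holds.
Scope depends on Package — holds.
Gus owns both Sync and Build and can only do one per week — holds.
Build depends on Audit — holds.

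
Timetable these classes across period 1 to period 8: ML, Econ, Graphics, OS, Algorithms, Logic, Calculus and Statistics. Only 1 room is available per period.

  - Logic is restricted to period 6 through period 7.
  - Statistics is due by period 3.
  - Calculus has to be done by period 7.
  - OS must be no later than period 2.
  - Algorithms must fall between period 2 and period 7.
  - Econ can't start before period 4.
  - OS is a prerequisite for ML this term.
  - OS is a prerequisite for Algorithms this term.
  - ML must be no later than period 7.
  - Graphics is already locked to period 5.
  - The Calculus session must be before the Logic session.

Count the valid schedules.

Splitting on ML: it can be period 2 (3), period 3 (6), period 4 (11), period 6 (7), period 7 (7). Listing each branch's schedules as (Econ, Graphics, OS, Algorithms, Logic, Calculus, Statistics) by period number:
ML=period 2: (8,5,1,4,7,6,3) (8,5,1,6,7,4,3) (8,5,1,7,6,4,3) — 3.
ML=period 3: (8,5,1,4,7,6,2) (8,5,1,6,7,4,2) (8,5,1,7,6,4,2) (8,5,2,4,7,6,1) (8,5,2,6,7,4,1) (8,5,2,7,6,4,1) — 6.
ML=period 4: (8,5,1,2,7,6,3) (8,5,1,3,7,6,2) (8,5,1,6,7,2,3) (8,5,1,6,7,3,2) (8,5,1,7,6,2,3) (8,5,1,7,6,3,2) (8,5,2,3,7,6,1) (8,5,2,6,7,1,3) (8,5,2,6,7,3,1) (8,5,2,7,6,1,3) (8,5,2,7,6,3,1) — 11.
ML=period 6: (8,5,1,2,7,4,3) (8,5,1,3,7,4,2) (8,5,1,4,7,2,3) (8,5,1,4,7,3,2) (8,5,2,3,7,4,1) (8,5,2,4,7,1,3) (8,5,2,4,7,3,1) — 7.
ML=period 7: (8,5,1,2,6,4,3) (8,5,1,3,6,4,2) (8,5,1,4,6,2,3) (8,5,1,4,6,3,2) (8,5,2,3,6,4,1) (8,5,2,4,6,1,3) (8,5,2,4,6,3,1) — 7.
Summing: 3 + 6 + 11 + 7 + 7 = 34.

34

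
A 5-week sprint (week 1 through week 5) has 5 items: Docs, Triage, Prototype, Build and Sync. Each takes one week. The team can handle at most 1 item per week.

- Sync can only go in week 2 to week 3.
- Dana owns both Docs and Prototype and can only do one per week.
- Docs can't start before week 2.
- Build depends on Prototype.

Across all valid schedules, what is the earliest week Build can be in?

week 2

Precedence pushes Build to at least week 2.
Build at week 2 is achievable: Docs=week 4, Build=week 2, Prototype=week 1, Triage=week 5, Sync=week 3.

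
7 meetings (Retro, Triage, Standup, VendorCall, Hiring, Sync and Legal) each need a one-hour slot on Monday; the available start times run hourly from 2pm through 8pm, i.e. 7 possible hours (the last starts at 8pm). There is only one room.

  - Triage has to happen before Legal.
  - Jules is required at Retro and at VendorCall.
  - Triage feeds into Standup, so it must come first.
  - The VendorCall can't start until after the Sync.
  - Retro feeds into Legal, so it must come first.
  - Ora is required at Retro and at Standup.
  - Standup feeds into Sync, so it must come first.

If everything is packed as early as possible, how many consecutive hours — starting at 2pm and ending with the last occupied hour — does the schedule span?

7 hours

The precedence chain requires at least 4 distinct hours.
With at most 1 per hour and 7 meetings, at least 7 hours are needed.
7 works (last occupied hour: 8pm): for example Legal -> 6pm, Retro -> 5pm, VendorCall -> 7pm, Sync -> 4pm, Triage -> 2pm, Hiring -> 8pm, Standup -> 3pm.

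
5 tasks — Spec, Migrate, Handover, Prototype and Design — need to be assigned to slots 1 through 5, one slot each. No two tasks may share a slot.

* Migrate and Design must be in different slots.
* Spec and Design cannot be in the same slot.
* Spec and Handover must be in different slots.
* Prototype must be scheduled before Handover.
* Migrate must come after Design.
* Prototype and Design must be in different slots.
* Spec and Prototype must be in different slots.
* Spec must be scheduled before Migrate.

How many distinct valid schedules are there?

Splitting on Spec: it can be 1 (6), 2 (6), 3 (5), 4 (3). Listing each branch's schedules as (Migrate, Handover, Prototype, Design):
Spec=1: (3,5,4,2) (4,5,2,3) (4,5,3,2) (5,3,2,4) (5,4,2,3) (5,4,3,2) — 6.
Spec=2: (3,5,4,1) (4,5,1,3) (4,5,3,1) (5,3,1,4) (5,4,1,3) (5,4,3,1) — 6.
Spec=3: (4,5,1,2) (4,5,2,1) (5,2,1,4) (5,4,1,2) (5,4,2,1) — 5.
Spec=4: (5,2,1,3) (5,3,1,2) (5,3,2,1) — 3.
Summing: 6 + 6 + 5 + 3 = 20.

20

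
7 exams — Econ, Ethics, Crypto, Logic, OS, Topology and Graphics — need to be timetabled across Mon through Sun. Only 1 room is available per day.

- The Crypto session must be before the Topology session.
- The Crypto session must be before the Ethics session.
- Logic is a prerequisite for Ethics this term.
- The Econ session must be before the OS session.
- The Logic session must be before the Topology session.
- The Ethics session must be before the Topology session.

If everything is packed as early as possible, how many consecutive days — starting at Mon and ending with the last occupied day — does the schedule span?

7 days

The precedence chain requires at least 3 distinct days.
With at most 1 per day and 7 exams, at least 7 days are needed.
7 works (last occupied day: Sun): for example Ethics=Wed, OS=Sat, Crypto=Mon, Topology=Thu, Logic=Tue, Graphics=Sun, Econ=Fri.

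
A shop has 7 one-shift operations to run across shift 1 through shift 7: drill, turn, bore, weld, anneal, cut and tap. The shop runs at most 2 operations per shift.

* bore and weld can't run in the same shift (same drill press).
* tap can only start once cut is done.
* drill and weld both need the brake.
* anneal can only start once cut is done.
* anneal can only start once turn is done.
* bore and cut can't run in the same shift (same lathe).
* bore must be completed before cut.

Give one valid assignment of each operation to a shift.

tap=shift 3, anneal=shift 3, cut=shift 2, drill=shift 2, weld=shift 4, bore=shift 1, turn=shift 1

Checking: bore(shift 1) before cut(shift 2); turn(shift 1) before anneal(shift 3); cut(shift 2) before tap(shift 3); cut(shift 2) before anneal(shift 3); bore(shift 1) != weld(shift 4); bore(shift 1) != cut(shift 2); drill(shift 2) != weld(shift 4); max 2 per shift (cap 2).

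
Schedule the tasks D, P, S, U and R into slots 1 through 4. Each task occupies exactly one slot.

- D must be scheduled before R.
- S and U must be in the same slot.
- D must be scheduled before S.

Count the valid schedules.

56

Splitting on D: it can be 1 (36), 2 (16), 3 (4). Listing each branch's schedules as (P, S, U, R):
D=1: (1,2,2,2) (1,2,2,3) (1,2,2,4) (1,3,3,2) (1,3,3,3) (1,3,3,4) (1,4,4,2) (1,4,4,3) (1,4,4,4) (2,2,2,2) (2,2,2,3) (2,2,2,4) (2,3,3,2) (2,3,3,3) (2,3,3,4) (2,4,4,2) (2,4,4,3) (2,4,4,4) (3,2,2,2) (3,2,2,3) (3,2,2,4) (3,3,3,2) (3,3,3,3) (3,3,3,4) (3,4,4,2) (3,4,4,3) (3,4,4,4) (4,2,2,2) (4,2,2,3) (4,2,2,4) (4,3,3,2) (4,3,3,3) (4,3,3,4) (4,4,4,2) (4,4,4,3) (4,4,4,4) — 36.
D=2: (1,3,3,3) (1,3,3,4) (1,4,4,3) (1,4,4,4) (2,3,3,3) (2,3,3,4) (2,4,4,3) (2,4,4,4) (3,3,3,3) (3,3,3,4) (3,4,4,3) (3,4,4,4) (4,3,3,3) (4,3,3,4) (4,4,4,3) (4,4,4,4) — 16.
D=3: (1,4,4,4) (2,4,4,4) (3,4,4,4) (4,4,4,4) — 4.
Summing: 36 + 16 + 4 = 56.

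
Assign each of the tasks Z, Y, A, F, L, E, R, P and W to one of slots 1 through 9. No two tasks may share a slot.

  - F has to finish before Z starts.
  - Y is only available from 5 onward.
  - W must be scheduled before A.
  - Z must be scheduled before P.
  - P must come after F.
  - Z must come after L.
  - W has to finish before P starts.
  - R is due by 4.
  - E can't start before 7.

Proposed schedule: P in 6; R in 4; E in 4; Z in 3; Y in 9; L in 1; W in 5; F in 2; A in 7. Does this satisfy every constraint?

P must come after F — holds.
F has to finish before Z starts — holds.
Y is only available from 5 onward — holds.
R is due by 4 — holds.
W must be scheduled before A — holds.
Z must come after L — holds.
W has to finish before P starts — holds.
No two tasks may share a slot — violated.
E can't start before 7 — violated.
Z must be scheduled before P — holds.

No. E can't start before 7 is not satisfied.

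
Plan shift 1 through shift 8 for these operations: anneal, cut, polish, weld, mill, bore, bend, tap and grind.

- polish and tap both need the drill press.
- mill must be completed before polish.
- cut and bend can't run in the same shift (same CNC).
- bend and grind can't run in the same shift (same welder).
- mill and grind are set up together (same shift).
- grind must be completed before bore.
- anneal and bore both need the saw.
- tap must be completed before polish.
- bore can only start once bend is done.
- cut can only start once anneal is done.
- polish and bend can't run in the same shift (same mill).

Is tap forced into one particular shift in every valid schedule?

No

tap can be shift 1 (e.g. anneal -> shift 1, bend -> shift 3, weld -> shift 1, cut -> shift 2, grind -> shift 1, tap -> shift 1, mill -> shift 1, bore -> shift 4, polish -> shift 2) or shift 2 (e.g. polish=shift 3, tap=shift 2, anneal=shift 1, bend=shift 1, bore=shift 3, grind=shift 2, cut=shift 2, mill=shift 2, weld=shift 1).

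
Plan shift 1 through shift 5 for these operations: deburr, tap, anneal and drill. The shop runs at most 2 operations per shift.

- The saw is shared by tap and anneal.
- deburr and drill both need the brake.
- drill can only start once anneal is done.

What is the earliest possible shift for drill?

Precedence pushes drill to at least shift 2.
drill at shift 2 is achievable: tap in shift 2; anneal in shift 1; deburr in shift 1; drill in shift 2.

shift 2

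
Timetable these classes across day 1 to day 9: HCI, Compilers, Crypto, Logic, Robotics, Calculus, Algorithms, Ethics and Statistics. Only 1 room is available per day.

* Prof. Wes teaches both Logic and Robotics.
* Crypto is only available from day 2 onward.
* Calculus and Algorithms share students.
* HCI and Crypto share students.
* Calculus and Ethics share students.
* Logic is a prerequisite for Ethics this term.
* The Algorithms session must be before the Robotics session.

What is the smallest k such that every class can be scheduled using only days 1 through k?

The precedence chain requires at least 2 distinct days.
With at most 1 per day and 9 classes, at least 9 days are needed.
9 works (last occupied day: day 9): for example Statistics in day 9; Robotics in day 4; Crypto in day 2; Compilers in day 7; Logic in day 1; Algorithms in day 3; Calculus in day 8; HCI in day 6; Ethics in day 5.

9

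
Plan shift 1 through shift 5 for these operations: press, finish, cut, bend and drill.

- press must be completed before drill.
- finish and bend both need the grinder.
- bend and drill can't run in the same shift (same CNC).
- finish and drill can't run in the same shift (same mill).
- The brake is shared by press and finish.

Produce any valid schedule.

cut=shift 1; press=shift 1; drill=shift 2; bend=shift 1; finish=shift 3

Checking: press(shift 1) before drill(shift 2); press(shift 1) != finish(shift 3); finish(shift 3) != drill(shift 2); bend(shift 1) != drill(shift 2); finish(shift 3) != bend(shift 1).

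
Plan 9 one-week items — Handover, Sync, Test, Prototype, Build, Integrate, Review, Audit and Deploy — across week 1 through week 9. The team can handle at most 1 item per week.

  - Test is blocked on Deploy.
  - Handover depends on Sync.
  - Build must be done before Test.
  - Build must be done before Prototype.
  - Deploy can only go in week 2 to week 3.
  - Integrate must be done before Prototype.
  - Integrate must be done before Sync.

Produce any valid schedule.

Build in week 4; Handover in week 7; Audit in week 9; Review in week 8; Deploy in week 2; Prototype in week 6; Sync in week 3; Test in week 5; Integrate in week 1

Checking: Build(week 4) before Prototype(week 6); Deploy(week 2) before Test(week 5); Sync(week 3) before Handover(week 7); Build(week 4) before Test(week 5); Integrate(week 1) before Sync(week 3); Integrate(week 1) before Prototype(week 6); Deploy=week 2 in [week 2,week 3]; max 1 per week (cap 1).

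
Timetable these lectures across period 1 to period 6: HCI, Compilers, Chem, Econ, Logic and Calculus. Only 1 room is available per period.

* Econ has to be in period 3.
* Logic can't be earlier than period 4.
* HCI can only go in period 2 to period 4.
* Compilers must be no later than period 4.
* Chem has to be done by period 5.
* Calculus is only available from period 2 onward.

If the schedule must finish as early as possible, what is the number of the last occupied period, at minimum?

6

With at most 1 per period and 6 lectures, at least 6 periods are needed.
Logic can't be placed before period 4, so the schedule must run through at least period 4.
6 works (last occupied period: period 6): for example Econ=period 3, Calculus=period 6, HCI=period 2, Logic=period 4, Compilers=period 1, Chem=period 5.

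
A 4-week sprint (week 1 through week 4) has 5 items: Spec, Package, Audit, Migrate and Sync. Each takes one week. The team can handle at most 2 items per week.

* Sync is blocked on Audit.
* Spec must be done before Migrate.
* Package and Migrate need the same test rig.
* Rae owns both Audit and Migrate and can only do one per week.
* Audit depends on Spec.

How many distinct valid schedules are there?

21

Splitting on Spec: it can be week 1 (18), week 2 (3). Listing each branch's schedules as (Package, Audit, Migrate, Sync) by week number:
Spec=week 1: (1,2,3,3) (1,2,3,4) (1,2,4,3) (1,2,4,4) (1,3,2,4) (1,3,4,4) (2,2,3,3) (2,2,3,4) (2,2,4,3) (2,2,4,4) (2,3,4,4) (3,2,4,3) (3,2,4,4) (3,3,2,4) (3,3,4,4) (4,2,3,3) (4,2,3,4) (4,3,2,4) — 18.
Spec=week 2: (1,3,4,4) (2,3,4,4) (3,3,4,4) — 3.
Summing: 18 + 3 = 21.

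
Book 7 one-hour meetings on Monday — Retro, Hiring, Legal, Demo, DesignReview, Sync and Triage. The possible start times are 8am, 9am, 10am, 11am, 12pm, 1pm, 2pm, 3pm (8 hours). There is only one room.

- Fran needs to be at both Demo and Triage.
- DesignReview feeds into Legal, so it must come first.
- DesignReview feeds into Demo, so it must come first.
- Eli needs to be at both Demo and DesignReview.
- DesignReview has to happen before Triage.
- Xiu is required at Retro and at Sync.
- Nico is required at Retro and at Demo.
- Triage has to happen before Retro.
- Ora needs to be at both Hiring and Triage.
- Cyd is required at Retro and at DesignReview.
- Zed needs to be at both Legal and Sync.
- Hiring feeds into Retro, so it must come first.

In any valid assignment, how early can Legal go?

Precedence pushes Legal to at least 9am.
Legal at 9am is achievable: Legal in 9am; Triage in 10am; Retro in 12pm; Demo in 1pm; Sync in 2pm; DesignReview in 8am; Hiring in 11am.

9am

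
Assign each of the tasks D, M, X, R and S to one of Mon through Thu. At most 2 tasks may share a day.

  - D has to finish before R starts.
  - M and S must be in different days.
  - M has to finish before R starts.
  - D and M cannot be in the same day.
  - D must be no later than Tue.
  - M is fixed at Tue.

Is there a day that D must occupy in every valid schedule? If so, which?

D's window is Mon–Tue.
M is fixed at Tue, and D can't share a day with M.
So D must be Mon.

Mon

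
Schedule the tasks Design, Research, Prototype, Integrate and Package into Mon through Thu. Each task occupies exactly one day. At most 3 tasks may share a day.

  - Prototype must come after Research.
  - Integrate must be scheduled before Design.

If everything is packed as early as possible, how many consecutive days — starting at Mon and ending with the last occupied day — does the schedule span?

The precedence chain requires at least 2 distinct days.
With at most 3 per day and 5 tasks, at least 2 days are needed.
2 works (last occupied day: Tue): for example Prototype -> Tue, Integrate -> Mon, Package -> Mon, Research -> Mon, Design -> Tue.

2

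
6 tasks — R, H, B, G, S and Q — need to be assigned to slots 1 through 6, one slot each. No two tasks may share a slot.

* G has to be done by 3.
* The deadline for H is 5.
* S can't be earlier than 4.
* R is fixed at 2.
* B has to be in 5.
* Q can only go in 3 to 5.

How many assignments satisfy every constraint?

Enumerating: Q in 3; S in 6; R in 2; H in 4; G in 1; B in 5 | B=5; G=1; Q=4; R=2; S=6; H=3 | R in 2, H in 1, G in 3, Q in 4, S in 6, B in 5.

3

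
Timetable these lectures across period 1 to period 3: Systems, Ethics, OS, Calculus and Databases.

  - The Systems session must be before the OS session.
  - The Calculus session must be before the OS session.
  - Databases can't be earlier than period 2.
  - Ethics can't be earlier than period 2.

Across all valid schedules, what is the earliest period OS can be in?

period 2

Precedence pushes OS to at least period 2.
OS at period 2 is achievable: Databases=period 2; Ethics=period 2; OS=period 2; Systems=period 1; Calculus=period 1.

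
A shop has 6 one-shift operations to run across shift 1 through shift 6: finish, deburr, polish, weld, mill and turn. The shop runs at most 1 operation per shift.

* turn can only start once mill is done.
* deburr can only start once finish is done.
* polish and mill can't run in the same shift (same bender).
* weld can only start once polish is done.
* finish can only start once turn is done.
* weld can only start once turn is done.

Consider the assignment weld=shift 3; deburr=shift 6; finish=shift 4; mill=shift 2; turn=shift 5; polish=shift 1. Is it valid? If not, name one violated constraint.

polish and mill can't run in the same shift (same bender) — holds.
weld can only start once polish is done — holds.
turn can only start once mill is done — holds.
deburr can only start once finish is done — holds.
The shop runs at most 1 operation per shift — holds.
finish can only start once turn is done — violated.
weld can only start once turn is done — violated.

Invalid. weld can only start once turn is done.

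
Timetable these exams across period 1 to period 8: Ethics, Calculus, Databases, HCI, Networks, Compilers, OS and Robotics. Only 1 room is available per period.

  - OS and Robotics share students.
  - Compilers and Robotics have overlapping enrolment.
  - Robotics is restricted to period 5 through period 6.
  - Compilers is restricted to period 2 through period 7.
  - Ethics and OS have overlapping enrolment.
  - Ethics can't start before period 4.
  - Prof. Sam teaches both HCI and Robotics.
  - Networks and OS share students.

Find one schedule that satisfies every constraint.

HCI in period 6, OS in period 8, Ethics in period 4, Databases in period 3, Robotics in period 5, Compilers in period 2, Networks in period 7, Calculus in period 1

Checking: Ethics(period 4) != OS(period 8); Networks(period 7) != OS(period 8); Compilers(period 2) != Robotics(period 5); OS(period 8) != Robotics(period 5); HCI(period 6) != Robotics(period 5); Robotics=period 5 in [period 5,period 6]; Ethics=period 4 in [period 4,period 8]; Compilers=period 2 in [period 2,period 7]; max 1 per period (cap 1).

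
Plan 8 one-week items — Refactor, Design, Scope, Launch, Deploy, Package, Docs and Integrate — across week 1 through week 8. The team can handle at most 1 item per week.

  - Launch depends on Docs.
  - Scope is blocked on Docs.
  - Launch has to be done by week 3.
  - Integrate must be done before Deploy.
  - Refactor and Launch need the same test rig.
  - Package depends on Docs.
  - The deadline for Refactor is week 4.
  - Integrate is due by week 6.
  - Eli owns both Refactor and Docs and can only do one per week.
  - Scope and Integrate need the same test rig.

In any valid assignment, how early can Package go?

Precedence pushes Package to at least week 2.
Package at week 2 is achievable: Design in week 8, Launch in week 3, Refactor in week 4, Scope in week 6, Package in week 2, Integrate in week 5, Deploy in week 7, Docs in week 1.

week 2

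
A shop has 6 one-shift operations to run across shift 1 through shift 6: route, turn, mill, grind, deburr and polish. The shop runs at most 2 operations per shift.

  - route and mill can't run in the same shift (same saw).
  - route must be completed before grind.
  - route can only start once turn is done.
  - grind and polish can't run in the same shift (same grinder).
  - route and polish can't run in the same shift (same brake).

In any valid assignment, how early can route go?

shift 2

Precedence pushes route to at least shift 2; downstream work caps route at shift 5.
route at shift 2 is achievable: grind in shift 3, deburr in shift 2, turn in shift 1, mill in shift 1, polish in shift 4, route in shift 2.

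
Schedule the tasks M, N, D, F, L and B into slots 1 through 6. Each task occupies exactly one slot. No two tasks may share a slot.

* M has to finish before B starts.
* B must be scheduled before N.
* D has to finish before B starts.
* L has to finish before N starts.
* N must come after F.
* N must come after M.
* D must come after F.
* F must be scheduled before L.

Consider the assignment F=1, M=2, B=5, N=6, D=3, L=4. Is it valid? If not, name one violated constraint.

D has to finish before B starts — holds.
F must be scheduled before L — holds.
N must come after F — holds.
B must be scheduled before N — holds.
D must come after F — holds.
M has to finish before B starts — holds.
N must come after M — holds.
L has to finish before N starts — holds.
No two tasks may share a slot — holds.

Yes, all constraints hold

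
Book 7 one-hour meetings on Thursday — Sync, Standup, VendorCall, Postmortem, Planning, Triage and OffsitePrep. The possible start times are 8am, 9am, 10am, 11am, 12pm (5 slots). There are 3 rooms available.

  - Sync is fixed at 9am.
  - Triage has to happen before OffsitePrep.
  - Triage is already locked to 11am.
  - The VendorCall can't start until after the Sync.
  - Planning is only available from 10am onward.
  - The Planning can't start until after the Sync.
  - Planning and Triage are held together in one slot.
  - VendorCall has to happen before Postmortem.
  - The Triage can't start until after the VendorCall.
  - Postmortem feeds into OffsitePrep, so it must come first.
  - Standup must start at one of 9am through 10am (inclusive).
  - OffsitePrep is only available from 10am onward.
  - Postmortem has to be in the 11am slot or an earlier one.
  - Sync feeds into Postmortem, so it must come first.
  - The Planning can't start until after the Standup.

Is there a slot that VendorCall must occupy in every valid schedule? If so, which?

Sync is fixed at 9am and must come before VendorCall, so VendorCall is at least 10am.
Triage is fixed at 11am and must come after VendorCall, so VendorCall is at most 10am.
So VendorCall must be 10am.

10am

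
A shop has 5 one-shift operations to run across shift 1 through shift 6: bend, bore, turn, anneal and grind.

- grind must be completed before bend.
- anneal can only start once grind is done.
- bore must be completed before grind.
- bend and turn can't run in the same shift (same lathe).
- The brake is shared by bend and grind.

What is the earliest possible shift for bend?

shift 3

Precedence pushes bend to at least shift 3.
bend at shift 3 is achievable: turn -> shift 1, anneal -> shift 3, bore -> shift 1, grind -> shift 2, bend -> shift 3.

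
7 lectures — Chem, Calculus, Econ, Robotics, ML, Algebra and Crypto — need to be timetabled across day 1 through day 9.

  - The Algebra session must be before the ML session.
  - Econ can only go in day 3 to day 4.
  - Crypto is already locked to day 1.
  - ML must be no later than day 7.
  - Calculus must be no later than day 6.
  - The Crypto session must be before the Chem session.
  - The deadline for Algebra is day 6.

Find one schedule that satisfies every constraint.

Econ=day 3; Chem=day 2; Crypto=day 1; Calculus=day 1; Algebra=day 1; ML=day 2; Robotics=day 1

Checking: Crypto(day 1) before Chem(day 2); Algebra(day 1) before ML(day 2); Calculus=day 1 in [day 1,day 6]; Algebra=day 1 in [day 1,day 6]; Econ=day 3 in [day 3,day 4]; Crypto=day 1 in [day 1,day 1]; ML=day 2 in [day 1,day 7].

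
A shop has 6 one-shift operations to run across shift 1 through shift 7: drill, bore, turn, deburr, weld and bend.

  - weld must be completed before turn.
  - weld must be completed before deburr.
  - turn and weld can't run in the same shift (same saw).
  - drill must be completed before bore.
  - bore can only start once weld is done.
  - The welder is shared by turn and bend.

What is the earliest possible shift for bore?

Precedence pushes bore to at least shift 2.
bore at shift 2 is achievable: deburr=shift 2; bend=shift 1; drill=shift 1; bore=shift 2; weld=shift 1; turn=shift 2.

shift 2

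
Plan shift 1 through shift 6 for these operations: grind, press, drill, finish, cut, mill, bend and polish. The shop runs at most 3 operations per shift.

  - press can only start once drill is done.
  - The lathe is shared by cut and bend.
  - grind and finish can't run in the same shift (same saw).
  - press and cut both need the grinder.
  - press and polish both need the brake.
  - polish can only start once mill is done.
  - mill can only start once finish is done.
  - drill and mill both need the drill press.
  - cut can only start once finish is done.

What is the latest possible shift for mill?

shift 5

Precedence pushes mill to at least shift 2; downstream work caps mill at shift 5.
mill at shift 5 is achievable: grind=shift 2; drill=shift 1; bend=shift 1; press=shift 2; finish=shift 1; cut=shift 3; polish=shift 6; mill=shift 5.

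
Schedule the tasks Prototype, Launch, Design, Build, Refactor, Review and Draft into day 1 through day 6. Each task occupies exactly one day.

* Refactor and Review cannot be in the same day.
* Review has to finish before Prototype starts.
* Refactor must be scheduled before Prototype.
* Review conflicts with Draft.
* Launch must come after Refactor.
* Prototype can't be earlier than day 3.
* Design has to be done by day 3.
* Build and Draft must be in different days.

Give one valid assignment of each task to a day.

Draft in day 3; Launch in day 2; Prototype in day 3; Refactor in day 1; Design in day 1; Build in day 1; Review in day 2

Checking: Review(day 2) before Prototype(day 3); Refactor(day 1) before Prototype(day 3); Refactor(day 1) before Launch(day 2); Review(day 2) != Draft(day 3); Refactor(day 1) != Review(day 2); Build(day 1) != Draft(day 3); Design=day 1 in [day 1,day 3]; Prototype=day 3 in [day 3,day 6].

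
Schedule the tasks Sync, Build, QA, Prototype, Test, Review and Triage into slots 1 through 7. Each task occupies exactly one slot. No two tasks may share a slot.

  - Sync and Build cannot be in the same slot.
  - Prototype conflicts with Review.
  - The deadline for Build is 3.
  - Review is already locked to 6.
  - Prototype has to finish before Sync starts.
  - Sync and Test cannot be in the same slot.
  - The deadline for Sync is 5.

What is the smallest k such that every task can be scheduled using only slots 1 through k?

7

The precedence chain requires at least 2 distinct slots.
With at most 1 per slot and 7 tasks, at least 7 slots are needed.
Review can't be placed before 6, so the schedule must run through at least slot 6.
7 works (last occupied slot: 7): for example QA -> 4, Test -> 5, Prototype -> 2, Triage -> 7, Sync -> 3, Build -> 1, Review -> 6.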